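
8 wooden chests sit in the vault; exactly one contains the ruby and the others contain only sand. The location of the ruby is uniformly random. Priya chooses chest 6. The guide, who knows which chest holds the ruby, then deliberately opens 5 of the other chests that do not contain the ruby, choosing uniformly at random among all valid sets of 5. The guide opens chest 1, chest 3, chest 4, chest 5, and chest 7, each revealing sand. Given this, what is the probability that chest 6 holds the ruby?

1/8

Consider each possible location of the ruby in turn.
If it is in any of chests 1, 3, 4, 5, and 7 (prior 1/8 each): that chest was opened and seen not to hold the prize — ruled out; weight (1/8)·0 = 0 each.
If it is in either of chests 2 and 8 (prior 1/8 each): the guide has 6 equally likely choices, so probability 1/6; weight (1/8)·(1/6) = 1/48 each.
If it is in chest 6 (prior 1/8): the guide has 21 equally likely choices, so probability 1/21; weight (1/8)·(1/21) = 1/168.
The weights sum to 1/21.
So P(the ruby in chest 6 | the guide opened chest 1, chest 3, chest 4, chest 5, and chest 7) = (1/168) / (1/21) = 1/8.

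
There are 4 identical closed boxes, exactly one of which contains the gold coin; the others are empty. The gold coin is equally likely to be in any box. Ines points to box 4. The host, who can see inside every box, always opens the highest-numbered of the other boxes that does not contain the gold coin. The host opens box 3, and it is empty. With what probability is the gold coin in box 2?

Apply Bayes' rule, conditioning on where the gold coin actually is.
If it is in any of boxes 1, 2, and 4 (prior 1/4 each): box 3 is the highest-numbered option available, probability 1; weight (1/4)·1 = 1/4 each.
If it is in box 3 (prior 1/4): the host opened box 3, so this case is ruled out; weight (1/4)·0 = 0.
The weights sum to 3/4.
So P(the gold coin in box 2 | the host opened box 3) = (1/4) / (3/4) = 1/3.

1/3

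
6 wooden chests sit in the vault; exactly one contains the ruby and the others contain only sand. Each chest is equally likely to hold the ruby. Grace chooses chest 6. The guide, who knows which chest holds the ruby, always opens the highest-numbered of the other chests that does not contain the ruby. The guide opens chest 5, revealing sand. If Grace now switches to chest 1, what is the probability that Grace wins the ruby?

1/5

Consider each possible location of the ruby in turn.
If it is in any of chests 1, 2, 3, 4, and 6 (prior 1/6 each): chest 5 is the highest-numbered option available, probability 1; weight (1/6)·1 = 1/6 each.
If it is in chest 5 (prior 1/6): the guide opened chest 5, so this case is ruled out; weight (1/6)·0 = 0.
The weights sum to 5/6.
So P(the ruby in chest 1 | the guide opened chest 5) = (1/6) / (5/6) = 1/5.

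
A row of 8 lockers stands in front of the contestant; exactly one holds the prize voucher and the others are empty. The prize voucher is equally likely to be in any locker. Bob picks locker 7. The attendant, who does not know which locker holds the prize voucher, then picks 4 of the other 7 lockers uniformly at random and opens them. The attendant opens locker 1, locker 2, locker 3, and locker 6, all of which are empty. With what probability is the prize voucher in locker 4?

1/4

Apply Bayes' rule, conditioning on where the prize voucher actually is.
If it is in any of lockers 1, 2, 3, and 6 (prior 1/8 each): that locker was opened and seen not to hold the prize — ruled out; weight (1/8)·0 = 0 each.
If it is in any of lockers 4, 5, 7, and 8 (prior 1/8 each): the attendant picks exactly this set with probability 1/35 regardless, and none is the prize; weight (1/8)·(1/35) = 1/280 each.
The weights sum to 1/70.
So P(the prize voucher in locker 4 | the attendant opened locker 1, locker 2, locker 3, and locker 6) = (1/280) / (1/70) = 1/4.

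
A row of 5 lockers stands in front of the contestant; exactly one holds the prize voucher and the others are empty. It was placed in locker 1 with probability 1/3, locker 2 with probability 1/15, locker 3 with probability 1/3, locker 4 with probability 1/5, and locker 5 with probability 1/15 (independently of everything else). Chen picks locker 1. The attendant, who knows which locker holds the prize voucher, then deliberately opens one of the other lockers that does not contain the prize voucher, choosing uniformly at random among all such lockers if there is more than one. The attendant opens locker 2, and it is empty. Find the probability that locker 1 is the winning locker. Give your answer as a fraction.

Condition on the true location of the prize voucher.
If it is in locker 1 (prior 1/3): the attendant has 4 equally likely choices, so probability 1/4; weight (1/3)·(1/4) = 1/12.
If it is in locker 2 (prior 1/15): the attendant opened locker 2, so this case is ruled out; weight (1/15)·0 = 0.
If it is in locker 3 (prior 1/3): the attendant has 3 equally likely choices, so probability 1/3; weight (1/3)·(1/3) = 1/9.
If it is in locker 4 (prior 1/5): the attendant has 3 equally likely choices, so probability 1/3; weight (1/5)·(1/3) = 1/15.
If it is in locker 5 (prior 1/15): the attendant has 3 equally likely choices, so probability 1/3; weight (1/15)·(1/3) = 1/45.
The weights sum to 17/60.
So P(the prize voucher in locker 1 | the attendant opened locker 2) = (1/12) / (17/60) = 5/17.

5/17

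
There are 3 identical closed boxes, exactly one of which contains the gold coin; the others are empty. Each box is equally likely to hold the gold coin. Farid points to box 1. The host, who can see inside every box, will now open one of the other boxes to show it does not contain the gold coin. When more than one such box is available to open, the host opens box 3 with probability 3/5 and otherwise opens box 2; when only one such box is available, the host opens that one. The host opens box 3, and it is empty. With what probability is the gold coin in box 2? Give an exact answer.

Consider each possible location of the gold coin in turn.
If it is in box 1 (prior 1/3): box 3 is available, opened with probability 3/5; weight (1/3)·(3/5) = 1/5.
If it is in box 2 (prior 1/3): only box 3 is available, probability 1; weight (1/3)·1 = 1/3.
If it is in box 3 (prior 1/3): the host opened box 3, so this case is ruled out; weight (1/3)·0 = 0.
The weights sum to 8/15.
So P(the gold coin in box 2 | the host opened box 3) = (1/3) / (8/15) = 5/8.

5/8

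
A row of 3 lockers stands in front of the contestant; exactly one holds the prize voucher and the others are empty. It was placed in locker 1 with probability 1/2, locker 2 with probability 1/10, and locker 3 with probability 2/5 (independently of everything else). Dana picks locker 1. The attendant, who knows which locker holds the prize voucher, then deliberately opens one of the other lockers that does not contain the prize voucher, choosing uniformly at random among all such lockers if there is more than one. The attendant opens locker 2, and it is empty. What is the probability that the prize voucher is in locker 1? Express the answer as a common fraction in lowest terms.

Apply Bayes' rule, conditioning on where the prize voucher actually is.
If it is in locker 1 (prior 1/2): the attendant has 2 equally likely choices, so probability 1/2; weight (1/2)·(1/2) = 1/4.
If it is in locker 2 (prior 1/10): the attendant opened locker 2, so this case is ruled out; weight (1/10)·0 = 0.
If it is in locker 3 (prior 2/5): the attendant has no choice, probability 1; weight (2/5)·1 = 2/5.
The weights sum to 13/20.
So P(the prize voucher in locker 1 | the attendant opened locker 2) = (1/4) / (13/20) = 5/13.

5/13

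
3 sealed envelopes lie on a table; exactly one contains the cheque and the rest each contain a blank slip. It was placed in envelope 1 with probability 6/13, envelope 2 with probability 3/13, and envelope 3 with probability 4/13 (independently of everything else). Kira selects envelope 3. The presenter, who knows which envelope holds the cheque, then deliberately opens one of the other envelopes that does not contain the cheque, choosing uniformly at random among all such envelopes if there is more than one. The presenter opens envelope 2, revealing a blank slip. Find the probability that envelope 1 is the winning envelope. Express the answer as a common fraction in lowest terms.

3/4

Apply Bayes' rule, conditioning on where the cheque actually is.
If it is in envelope 1 (prior 6/13): the presenter has no choice, probability 1; weight (6/13)·1 = 6/13.
If it is in envelope 2 (prior 3/13): the presenter opened envelope 2, so this case is ruled out; weight (3/13)·0 = 0.
If it is in envelope 3 (prior 4/13): the presenter has 2 equally likely choices, so probability 1/2; weight (4/13)·(1/2) = 2/13.
The weights sum to 8/13.
So P(the cheque in envelope 1 | the presenter opened envelope 2) = (6/13) / (8/13) = 3/4.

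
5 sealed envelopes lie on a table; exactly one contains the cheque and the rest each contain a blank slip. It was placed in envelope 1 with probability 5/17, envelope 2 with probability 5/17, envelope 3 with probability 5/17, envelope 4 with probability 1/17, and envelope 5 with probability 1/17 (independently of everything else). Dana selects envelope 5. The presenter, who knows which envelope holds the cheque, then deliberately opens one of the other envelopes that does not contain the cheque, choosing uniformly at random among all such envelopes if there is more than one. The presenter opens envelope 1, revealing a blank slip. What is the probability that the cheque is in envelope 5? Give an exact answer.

3/47

Condition on the true location of the cheque.
If it is in envelope 1 (prior 5/17): the presenter opened envelope 1, so this case is ruled out; weight (5/17)·0 = 0.
If it is in either of envelopes 2 and 3 (prior 5/17 each): the presenter has 3 equally likely choices, so probability 1/3; weight (5/17)·(1/3) = 5/51 each.
If it is in envelope 4 (prior 1/17): the presenter has 3 equally likely choices, so probability 1/3; weight (1/17)·(1/3) = 1/51.
If it is in envelope 5 (prior 1/17): the presenter has 4 equally likely choices, so probability 1/4; weight (1/17)·(1/4) = 1/68.
The weights sum to 47/204.
So P(the cheque in envelope 5 | the presenter opened envelope 1) = (1/68) / (47/204) = 3/47.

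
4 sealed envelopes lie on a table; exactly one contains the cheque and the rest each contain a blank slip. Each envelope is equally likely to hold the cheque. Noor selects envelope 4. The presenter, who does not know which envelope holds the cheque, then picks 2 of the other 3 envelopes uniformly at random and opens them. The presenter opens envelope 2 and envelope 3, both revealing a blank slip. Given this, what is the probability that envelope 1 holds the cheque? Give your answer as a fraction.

1/2

Because the presenter chose which envelopes to open without knowing where the cheque is, the choice is independent of the prize location. Learning that none of the 2 opened envelopes holds the cheque simply rules out those 2 locations and leaves the remaining 2 envelopes still equally likely by symmetry.
So P(the cheque in envelope 1) = 1/2.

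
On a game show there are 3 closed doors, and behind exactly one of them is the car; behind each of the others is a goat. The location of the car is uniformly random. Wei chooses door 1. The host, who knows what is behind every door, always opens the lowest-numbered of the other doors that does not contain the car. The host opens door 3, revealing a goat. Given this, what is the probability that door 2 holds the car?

1

Condition on the true location of the car.
If it is behind door 1 (prior 1/3): the host would have opened door 2 instead, probability 0; weight (1/3)·0 = 0.
If it is behind door 2 (prior 1/3): door 3 is the lowest-numbered option available, probability 1; weight (1/3)·1 = 1/3.
If it is behind door 3 (prior 1/3): the host opened door 3, so this case is ruled out; weight (1/3)·0 = 0.
The weights sum to 1/3.
So P(the car behind door 2 | the host opened door 3) = (1/3) / (1/3) = 1.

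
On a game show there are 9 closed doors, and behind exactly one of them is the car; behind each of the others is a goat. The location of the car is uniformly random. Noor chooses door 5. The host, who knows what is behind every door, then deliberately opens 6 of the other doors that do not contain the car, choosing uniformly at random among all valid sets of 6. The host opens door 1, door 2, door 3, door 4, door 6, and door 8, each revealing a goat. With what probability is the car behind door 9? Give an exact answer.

4/9

Consider each possible location of the car in turn.
If it is behind any of doors 1, 2, 3, 4, 6, and 8 (prior 1/9 each): that door was opened and seen not to hold the prize — ruled out; weight (1/9)·0 = 0 each.
If it is behind door 5 (prior 1/9): the host has 28 equally likely choices, so probability 1/28; weight (1/9)·(1/28) = 1/252.
If it is behind either of doors 7 and 9 (prior 1/9 each): the host has 7 equally likely choices, so probability 1/7; weight (1/9)·(1/7) = 1/63 each.
The weights sum to 1/28.
So P(the car behind door 9 | the host opened door 1, door 2, door 3, door 4, door 6, and door 8) = (1/63) / (1/28) = 4/9.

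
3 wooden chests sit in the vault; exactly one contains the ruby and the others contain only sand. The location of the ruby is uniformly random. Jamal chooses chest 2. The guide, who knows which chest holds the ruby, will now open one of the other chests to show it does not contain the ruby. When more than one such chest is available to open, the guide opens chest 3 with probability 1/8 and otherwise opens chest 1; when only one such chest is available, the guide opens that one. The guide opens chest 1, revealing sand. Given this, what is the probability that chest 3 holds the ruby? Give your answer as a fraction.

Consider each possible location of the ruby in turn.
If it is in chest 1 (prior 1/3): the guide opened chest 1, so this case is ruled out; weight (1/3)·0 = 0.
If it is in chest 2 (prior 1/3): chest 3 is available but not opened, probability 7/8; weight (1/3)·(7/8) = 7/24.
If it is in chest 3 (prior 1/3): only chest 1 is available, probability 1; weight (1/3)·1 = 1/3.
The weights sum to 5/8.
So P(the ruby in chest 3 | the guide opened chest 1) = (1/3) / (5/8) = 8/15.

8/15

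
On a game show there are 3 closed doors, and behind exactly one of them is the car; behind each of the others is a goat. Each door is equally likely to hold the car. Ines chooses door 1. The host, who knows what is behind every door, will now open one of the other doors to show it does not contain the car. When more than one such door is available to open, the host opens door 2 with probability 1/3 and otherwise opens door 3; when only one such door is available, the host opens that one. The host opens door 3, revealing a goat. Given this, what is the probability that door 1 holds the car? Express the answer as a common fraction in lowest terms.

Condition on the true location of the car.
If it is behind door 1 (prior 1/3): door 2 is available but not opened, probability 2/3; weight (1/3)·(2/3) = 2/9.
If it is behind door 2 (prior 1/3): only door 3 is available, probability 1; weight (1/3)·1 = 1/3.
If it is behind door 3 (prior 1/3): the host opened door 3, so this case is ruled out; weight (1/3)·0 = 0.
The weights sum to 5/9.
So P(the car behind door 1 | the host opened door 3) = (2/9) / (5/9) = 2/5.

2/5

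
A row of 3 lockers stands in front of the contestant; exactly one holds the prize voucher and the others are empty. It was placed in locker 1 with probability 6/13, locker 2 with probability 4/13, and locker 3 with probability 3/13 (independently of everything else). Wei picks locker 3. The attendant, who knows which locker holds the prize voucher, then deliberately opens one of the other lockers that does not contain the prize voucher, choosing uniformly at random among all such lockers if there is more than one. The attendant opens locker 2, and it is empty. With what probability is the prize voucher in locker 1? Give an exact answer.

4/5

Condition on the true location of the prize voucher.
If it is in locker 1 (prior 6/13): the attendant has no choice, probability 1; weight (6/13)·1 = 6/13.
If it is in locker 2 (prior 4/13): the attendant opened locker 2, so this case is ruled out; weight (4/13)·0 = 0.
If it is in locker 3 (prior 3/13): the attendant has 2 equally likely choices, so probability 1/2; weight (3/13)·(1/2) = 3/26.
The weights sum to 15/26.
So P(the prize voucher in locker 1 | the attendant opened locker 2) = (6/13) / (15/26) = 4/5.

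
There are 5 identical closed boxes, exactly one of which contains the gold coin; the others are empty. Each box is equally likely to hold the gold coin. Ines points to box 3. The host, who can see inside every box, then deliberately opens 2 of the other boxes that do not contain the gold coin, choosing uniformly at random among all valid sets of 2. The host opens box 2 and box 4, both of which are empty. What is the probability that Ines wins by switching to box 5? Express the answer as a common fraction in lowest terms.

2/5

Apply Bayes' rule, conditioning on where the gold coin actually is.
If it is in either of boxes 1 and 5 (prior 1/5 each): the host has 3 equally likely choices, so probability 1/3; weight (1/5)·(1/3) = 1/15 each.
If it is in either of boxes 2 and 4 (prior 1/5 each): that box was opened and seen not to hold the prize — ruled out; weight (1/5)·0 = 0 each.
If it is in box 3 (prior 1/5): the host has 6 equally likely choices, so probability 1/6; weight (1/5)·(1/6) = 1/30.
The weights sum to 1/6.
So P(the gold coin in box 5 | the host opened box 2 and box 4) = (1/15) / (1/6) = 2/5.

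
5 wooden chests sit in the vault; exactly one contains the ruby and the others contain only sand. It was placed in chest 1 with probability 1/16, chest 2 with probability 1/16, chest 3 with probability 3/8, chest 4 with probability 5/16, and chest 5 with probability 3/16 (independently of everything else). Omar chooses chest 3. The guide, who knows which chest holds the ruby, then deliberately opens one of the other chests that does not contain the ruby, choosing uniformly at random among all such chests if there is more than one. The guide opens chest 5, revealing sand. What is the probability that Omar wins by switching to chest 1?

2/23

Consider each possible location of the ruby in turn.
If it is in either of chests 1 and 2 (prior 1/16 each): the guide has 3 equally likely choices, so probability 1/3; weight (1/16)·(1/3) = 1/48 each.
If it is in chest 3 (prior 3/8): the guide has 4 equally likely choices, so probability 1/4; weight (3/8)·(1/4) = 3/32.
If it is in chest 4 (prior 5/16): the guide has 3 equally likely choices, so probability 1/3; weight (5/16)·(1/3) = 5/48.
If it is in chest 5 (prior 3/16): the guide opened chest 5, so this case is ruled out; weight (3/16)·0 = 0.
The weights sum to 23/96.
So P(the ruby in chest 1 | the guide opened chest 5) = (1/48) / (23/96) = 2/23.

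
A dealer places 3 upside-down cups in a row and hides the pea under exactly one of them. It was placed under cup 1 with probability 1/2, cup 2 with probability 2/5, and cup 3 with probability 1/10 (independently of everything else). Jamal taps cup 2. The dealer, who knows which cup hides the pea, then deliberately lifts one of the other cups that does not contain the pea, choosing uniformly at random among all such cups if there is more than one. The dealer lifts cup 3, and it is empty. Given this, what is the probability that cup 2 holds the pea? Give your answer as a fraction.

2/7

Apply Bayes' rule, conditioning on where the pea actually is.
If it is under cup 1 (prior 1/2): the dealer has no choice, probability 1; weight (1/2)·1 = 1/2.
If it is under cup 2 (prior 2/5): the dealer has 2 equally likely choices, so probability 1/2; weight (2/5)·(1/2) = 1/5.
If it is under cup 3 (prior 1/10): the dealer opened cup 3, so this case is ruled out; weight (1/10)·0 = 0.
The weights sum to 7/10.
So P(the pea under cup 2 | the dealer opened cup 3) = (1/5) / (7/10) = 2/7.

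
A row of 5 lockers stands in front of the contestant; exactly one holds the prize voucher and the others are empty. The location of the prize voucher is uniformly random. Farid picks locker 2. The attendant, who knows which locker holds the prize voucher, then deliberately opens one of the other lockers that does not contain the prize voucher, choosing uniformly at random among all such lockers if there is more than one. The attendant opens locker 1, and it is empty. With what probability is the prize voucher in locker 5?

Consider each possible location of the prize voucher in turn.
If it is in locker 1 (prior 1/5): the attendant opened locker 1, so this case is ruled out; weight (1/5)·0 = 0.
If it is in locker 2 (prior 1/5): the attendant has 4 equally likely choices, so probability 1/4; weight (1/5)·(1/4) = 1/20.
If it is in any of lockers 3, 4, and 5 (prior 1/5 each): the attendant has 3 equally likely choices, so probability 1/3; weight (1/5)·(1/3) = 1/15 each.
The weights sum to 1/4.
So P(the prize voucher in locker 5 | the attendant opened locker 1) = (1/15) / (1/4) = 4/15.

4/15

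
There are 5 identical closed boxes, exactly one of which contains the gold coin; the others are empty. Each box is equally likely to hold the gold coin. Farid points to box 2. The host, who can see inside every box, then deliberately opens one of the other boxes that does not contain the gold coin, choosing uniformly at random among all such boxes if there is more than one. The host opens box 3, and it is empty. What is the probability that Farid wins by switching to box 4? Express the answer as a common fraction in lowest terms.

Condition on the true location of the gold coin.
If it is in any of boxes 1, 4, and 5 (prior 1/5 each): the host has 3 equally likely choices, so probability 1/3; weight (1/5)·(1/3) = 1/15 each.
If it is in box 2 (prior 1/5): the host has 4 equally likely choices, so probability 1/4; weight (1/5)·(1/4) = 1/20.
If it is in box 3 (prior 1/5): the host opened box 3, so this case is ruled out; weight (1/5)·0 = 0.
The weights sum to 1/4.
So P(the gold coin in box 4 | the host opened box 3) = (1/15) / (1/4) = 4/15.

4/15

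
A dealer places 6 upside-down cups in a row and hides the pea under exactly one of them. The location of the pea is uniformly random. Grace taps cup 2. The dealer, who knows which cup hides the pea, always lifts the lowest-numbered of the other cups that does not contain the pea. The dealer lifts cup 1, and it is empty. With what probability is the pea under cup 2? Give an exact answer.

Consider each possible location of the pea in turn.
If it is under cup 1 (prior 1/6): the dealer opened cup 1, so this case is ruled out; weight (1/6)·0 = 0.
If it is under any of cups 2, 3, 4, 5, and 6 (prior 1/6 each): cup 1 is the lowest-numbered option available, probability 1; weight (1/6)·1 = 1/6 each.
The weights sum to 5/6.
So P(the pea under cup 2 | the dealer opened cup 1) = (1/6) / (5/6) = 1/5.

1/5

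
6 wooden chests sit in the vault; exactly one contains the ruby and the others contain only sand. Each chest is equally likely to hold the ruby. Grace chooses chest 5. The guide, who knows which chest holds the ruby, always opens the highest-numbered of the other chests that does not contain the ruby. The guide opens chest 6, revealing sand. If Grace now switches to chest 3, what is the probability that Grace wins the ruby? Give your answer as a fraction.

1/5

Condition on the true location of the ruby.
If it is in any of chests 1, 2, 3, 4, and 5 (prior 1/6 each): chest 6 is the highest-numbered option available, probability 1; weight (1/6)·1 = 1/6 each.
If it is in chest 6 (prior 1/6): the guide opened chest 6, so this case is ruled out; weight (1/6)·0 = 0.
The weights sum to 5/6.
So P(the ruby in chest 3 | the guide opened chest 6) = (1/6) / (5/6) = 1/5.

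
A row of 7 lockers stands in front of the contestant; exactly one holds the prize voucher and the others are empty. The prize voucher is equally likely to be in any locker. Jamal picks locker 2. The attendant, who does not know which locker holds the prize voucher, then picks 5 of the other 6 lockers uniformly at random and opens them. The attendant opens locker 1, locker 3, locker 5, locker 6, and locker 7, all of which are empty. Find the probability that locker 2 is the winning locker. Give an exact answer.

1/2

Condition on the true location of the prize voucher.
If it is in any of lockers 1, 3, 5, 6, and 7 (prior 1/7 each): that locker was opened and seen not to hold the prize — ruled out; weight (1/7)·0 = 0 each.
If it is in either of lockers 2 and 4 (prior 1/7 each): the attendant picks exactly this set with probability 1/6 regardless, and none is the prize; weight (1/7)·(1/6) = 1/42 each.
The weights sum to 1/21.
So P(the prize voucher in locker 2 | the attendant opened locker 1, locker 3, locker 5, locker 6, and locker 7) = (1/42) / (1/21) = 1/2.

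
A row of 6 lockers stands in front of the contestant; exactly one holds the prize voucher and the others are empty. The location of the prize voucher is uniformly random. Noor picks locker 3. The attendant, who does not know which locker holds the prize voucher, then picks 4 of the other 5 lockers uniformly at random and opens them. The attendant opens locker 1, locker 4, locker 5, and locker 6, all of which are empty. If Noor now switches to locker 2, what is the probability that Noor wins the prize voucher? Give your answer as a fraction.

Consider each possible location of the prize voucher in turn.
If it is in any of lockers 1, 4, 5, and 6 (prior 1/6 each): that locker was opened and seen not to hold the prize — ruled out; weight (1/6)·0 = 0 each.
If it is in either of lockers 2 and 3 (prior 1/6 each): the attendant picks exactly this set with probability 1/5 regardless, and none is the prize; weight (1/6)·(1/5) = 1/30 each.
The weights sum to 1/15.
So P(the prize voucher in locker 2 | the attendant opened locker 1, locker 4, locker 5, and locker 6) = (1/30) / (1/15) = 1/2.

1/2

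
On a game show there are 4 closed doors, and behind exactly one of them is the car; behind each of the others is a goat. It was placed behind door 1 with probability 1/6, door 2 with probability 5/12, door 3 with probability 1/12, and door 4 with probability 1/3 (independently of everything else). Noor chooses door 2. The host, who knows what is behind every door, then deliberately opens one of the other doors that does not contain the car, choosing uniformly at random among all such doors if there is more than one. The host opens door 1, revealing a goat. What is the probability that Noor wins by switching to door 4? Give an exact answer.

Condition on the true location of the car.
If it is behind door 1 (prior 1/6): the host opened door 1, so this case is ruled out; weight (1/6)·0 = 0.
If it is behind door 2 (prior 5/12): the host has 3 equally likely choices, so probability 1/3; weight (5/12)·(1/3) = 5/36.
If it is behind door 3 (prior 1/12): the host has 2 equally likely choices, so probability 1/2; weight (1/12)·(1/2) = 1/24.
If it is behind door 4 (prior 1/3): the host has 2 equally likely choices, so probability 1/2; weight (1/3)·(1/2) = 1/6.
The weights sum to 25/72.
So P(the car behind door 4 | the host opened door 1) = (1/6) / (25/72) = 12/25.

12/25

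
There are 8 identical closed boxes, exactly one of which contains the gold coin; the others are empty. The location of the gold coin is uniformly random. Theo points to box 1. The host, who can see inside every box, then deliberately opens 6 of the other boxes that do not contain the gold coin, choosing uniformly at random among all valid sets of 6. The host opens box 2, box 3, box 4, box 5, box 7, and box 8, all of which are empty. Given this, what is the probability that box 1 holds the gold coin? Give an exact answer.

1/8

Consider each possible location of the gold coin in turn.
If it is in box 1 (prior 1/8): the host has 7 equally likely choices, so probability 1/7; weight (1/8)·(1/7) = 1/56.
If it is in any of boxes 2, 3, 4, 5, 7, and 8 (prior 1/8 each): that box was opened and seen not to hold the prize — ruled out; weight (1/8)·0 = 0 each.
If it is in box 6 (prior 1/8): the host has no choice, probability 1; weight (1/8)·1 = 1/8.
The weights sum to 1/7.
So P(the gold coin in box 1 | the host opened box 2, box 3, box 4, box 5, box 7, and box 8) = (1/56) / (1/7) = 1/8.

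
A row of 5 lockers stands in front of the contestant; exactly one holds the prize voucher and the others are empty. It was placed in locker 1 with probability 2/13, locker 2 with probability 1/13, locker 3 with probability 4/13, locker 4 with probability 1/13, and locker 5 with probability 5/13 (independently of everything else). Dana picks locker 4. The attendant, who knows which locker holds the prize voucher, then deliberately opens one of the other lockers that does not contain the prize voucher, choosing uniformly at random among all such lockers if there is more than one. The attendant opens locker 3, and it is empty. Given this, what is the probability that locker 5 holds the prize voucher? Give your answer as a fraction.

Condition on the true location of the prize voucher.
If it is in locker 1 (prior 2/13): the attendant has 3 equally likely choices, so probability 1/3; weight (2/13)·(1/3) = 2/39.
If it is in locker 2 (prior 1/13): the attendant has 3 equally likely choices, so probability 1/3; weight (1/13)·(1/3) = 1/39.
If it is in locker 3 (prior 4/13): the attendant opened locker 3, so this case is ruled out; weight (4/13)·0 = 0.
If it is in locker 4 (prior 1/13): the attendant has 4 equally likely choices, so probability 1/4; weight (1/13)·(1/4) = 1/52.
If it is in locker 5 (prior 5/13): the attendant has 3 equally likely choices, so probability 1/3; weight (5/13)·(1/3) = 5/39.
The weights sum to 35/156.
So P(the prize voucher in locker 5 | the attendant opened locker 3) = (5/39) / (35/156) = 4/7.

4/7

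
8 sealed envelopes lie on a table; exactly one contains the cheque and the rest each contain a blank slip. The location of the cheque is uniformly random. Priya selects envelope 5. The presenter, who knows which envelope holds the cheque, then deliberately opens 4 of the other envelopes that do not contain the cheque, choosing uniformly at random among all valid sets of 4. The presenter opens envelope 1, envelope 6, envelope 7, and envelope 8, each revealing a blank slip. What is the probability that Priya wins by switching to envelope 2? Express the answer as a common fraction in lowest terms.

7/24

Apply Bayes' rule, conditioning on where the cheque actually is.
If it is in any of envelopes 1, 6, 7, and 8 (prior 1/8 each): that envelope was opened and seen not to hold the prize — ruled out; weight (1/8)·0 = 0 each.
If it is in any of envelopes 2, 3, and 4 (prior 1/8 each): the presenter has 15 equally likely choices, so probability 1/15; weight (1/8)·(1/15) = 1/120 each.
If it is in envelope 5 (prior 1/8): the presenter has 35 equally likely choices, so probability 1/35; weight (1/8)·(1/35) = 1/280.
The weights sum to 1/35.
So P(the cheque in envelope 2 | the presenter opened envelope 1, envelope 6, envelope 7, and envelope 8) = (1/120) / (1/35) = 7/24.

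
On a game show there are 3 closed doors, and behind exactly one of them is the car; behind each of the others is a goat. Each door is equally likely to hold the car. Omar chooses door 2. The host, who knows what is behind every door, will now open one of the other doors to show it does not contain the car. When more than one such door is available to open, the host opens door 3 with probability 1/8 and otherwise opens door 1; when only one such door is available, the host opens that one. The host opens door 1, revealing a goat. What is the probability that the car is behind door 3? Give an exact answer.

Consider each possible location of the car in turn.
If it is behind door 1 (prior 1/3): the host opened door 1, so this case is ruled out; weight (1/3)·0 = 0.
If it is behind door 2 (prior 1/3): door 3 is available but not opened, probability 7/8; weight (1/3)·(7/8) = 7/24.
If it is behind door 3 (prior 1/3): only door 1 is available, probability 1; weight (1/3)·1 = 1/3.
The weights sum to 5/8.
So P(the car behind door 3 | the host opened door 1) = (1/3) / (5/8) = 8/15.

8/15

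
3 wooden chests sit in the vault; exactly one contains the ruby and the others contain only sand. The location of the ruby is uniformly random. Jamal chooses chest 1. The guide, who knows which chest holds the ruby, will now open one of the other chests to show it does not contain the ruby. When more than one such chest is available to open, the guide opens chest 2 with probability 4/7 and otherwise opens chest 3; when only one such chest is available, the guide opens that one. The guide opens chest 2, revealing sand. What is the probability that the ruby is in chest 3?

7/11

Apply Bayes' rule, conditioning on where the ruby actually is.
If it is in chest 1 (prior 1/3): chest 2 is available, opened with probability 4/7; weight (1/3)·(4/7) = 4/21.
If it is in chest 2 (prior 1/3): the guide opened chest 2, so this case is ruled out; weight (1/3)·0 = 0.
If it is in chest 3 (prior 1/3): only chest 2 is available, probability 1; weight (1/3)·1 = 1/3.
The weights sum to 11/21.
So P(the ruby in chest 3 | the guide opened chest 2) = (1/3) / (11/21) = 7/11.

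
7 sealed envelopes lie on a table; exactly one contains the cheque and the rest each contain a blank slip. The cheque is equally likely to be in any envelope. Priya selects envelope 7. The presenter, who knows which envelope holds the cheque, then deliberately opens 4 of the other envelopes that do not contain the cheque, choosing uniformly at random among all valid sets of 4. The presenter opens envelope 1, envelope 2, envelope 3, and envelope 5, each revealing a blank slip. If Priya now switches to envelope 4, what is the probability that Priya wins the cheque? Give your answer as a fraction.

3/7

Apply Bayes' rule, conditioning on where the cheque actually is.
If it is in any of envelopes 1, 2, 3, and 5 (prior 1/7 each): that envelope was opened and seen not to hold the prize — ruled out; weight (1/7)·0 = 0 each.
If it is in either of envelopes 4 and 6 (prior 1/7 each): the presenter has 5 equally likely choices, so probability 1/5; weight (1/7)·(1/5) = 1/35 each.
If it is in envelope 7 (prior 1/7): the presenter has 15 equally likely choices, so probability 1/15; weight (1/7)·(1/15) = 1/105.
The weights sum to 1/15.
So P(the cheque in envelope 4 | the presenter opened envelope 1, envelope 2, envelope 3, and envelope 5) = (1/35) / (1/15) = 3/7.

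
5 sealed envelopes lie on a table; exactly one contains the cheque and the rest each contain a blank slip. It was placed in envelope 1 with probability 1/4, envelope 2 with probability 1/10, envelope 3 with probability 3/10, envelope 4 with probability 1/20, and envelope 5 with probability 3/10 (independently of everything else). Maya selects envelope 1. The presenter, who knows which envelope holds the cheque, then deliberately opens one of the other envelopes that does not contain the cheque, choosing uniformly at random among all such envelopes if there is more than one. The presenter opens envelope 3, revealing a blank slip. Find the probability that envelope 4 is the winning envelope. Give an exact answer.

Condition on the true location of the cheque.
If it is in envelope 1 (prior 1/4): the presenter has 4 equally likely choices, so probability 1/4; weight (1/4)·(1/4) = 1/16.
If it is in envelope 2 (prior 1/10): the presenter has 3 equally likely choices, so probability 1/3; weight (1/10)·(1/3) = 1/30.
If it is in envelope 3 (prior 3/10): the presenter opened envelope 3, so this case is ruled out; weight (3/10)·0 = 0.
If it is in envelope 4 (prior 1/20): the presenter has 3 equally likely choices, so probability 1/3; weight (1/20)·(1/3) = 1/60.
If it is in envelope 5 (prior 3/10): the presenter has 3 equally likely choices, so probability 1/3; weight (3/10)·(1/3) = 1/10.
The weights sum to 17/80.
So P(the cheque in envelope 4 | the presenter opened envelope 3) = (1/60) / (17/80) = 4/51.

4/51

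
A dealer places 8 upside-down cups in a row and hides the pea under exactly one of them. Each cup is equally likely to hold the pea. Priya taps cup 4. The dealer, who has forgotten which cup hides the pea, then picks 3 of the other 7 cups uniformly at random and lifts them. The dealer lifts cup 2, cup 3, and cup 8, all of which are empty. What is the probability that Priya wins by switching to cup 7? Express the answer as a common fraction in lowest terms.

Condition on the true location of the pea.
If it is under any of cups 1, 4, 5, 6, and 7 (prior 1/8 each): the dealer picks exactly this set with probability 1/35 regardless, and none is the prize; weight (1/8)·(1/35) = 1/280 each.
If it is under any of cups 2, 3, and 8 (prior 1/8 each): that cup was opened and seen not to hold the prize — ruled out; weight (1/8)·0 = 0 each.
The weights sum to 1/56.
So P(the pea under cup 7 | the dealer opened cup 2, cup 3, and cup 8) = (1/280) / (1/56) = 1/5.

1/5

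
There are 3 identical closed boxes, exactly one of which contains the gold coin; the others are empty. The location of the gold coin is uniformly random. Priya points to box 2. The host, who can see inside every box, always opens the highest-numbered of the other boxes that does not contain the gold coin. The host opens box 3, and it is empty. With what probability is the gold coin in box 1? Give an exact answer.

1/2

Apply Bayes' rule, conditioning on where the gold coin actually is.
If it is in either of boxes 1 and 2 (prior 1/3 each): box 3 is the highest-numbered option available, probability 1; weight (1/3)·1 = 1/3 each.
If it is in box 3 (prior 1/3): the host opened box 3, so this case is ruled out; weight (1/3)·0 = 0.
The weights sum to 2/3.
So P(the gold coin in box 1 | the host opened box 3) = (1/3) / (2/3) = 1/2.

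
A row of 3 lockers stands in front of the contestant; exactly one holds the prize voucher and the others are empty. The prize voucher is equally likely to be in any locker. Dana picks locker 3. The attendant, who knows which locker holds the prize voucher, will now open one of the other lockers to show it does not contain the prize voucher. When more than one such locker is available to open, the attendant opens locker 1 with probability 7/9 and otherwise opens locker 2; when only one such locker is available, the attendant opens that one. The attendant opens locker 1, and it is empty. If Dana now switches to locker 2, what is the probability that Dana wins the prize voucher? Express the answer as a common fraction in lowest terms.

9/16

Consider each possible location of the prize voucher in turn.
If it is in locker 1 (prior 1/3): the attendant opened locker 1, so this case is ruled out; weight (1/3)·0 = 0.
If it is in locker 2 (prior 1/3): only locker 1 is available, probability 1; weight (1/3)·1 = 1/3.
If it is in locker 3 (prior 1/3): locker 1 is available, opened with probability 7/9; weight (1/3)·(7/9) = 7/27.
The weights sum to 16/27.
So P(the prize voucher in locker 2 | the attendant opened locker 1) = (1/3) / (16/27) = 9/16.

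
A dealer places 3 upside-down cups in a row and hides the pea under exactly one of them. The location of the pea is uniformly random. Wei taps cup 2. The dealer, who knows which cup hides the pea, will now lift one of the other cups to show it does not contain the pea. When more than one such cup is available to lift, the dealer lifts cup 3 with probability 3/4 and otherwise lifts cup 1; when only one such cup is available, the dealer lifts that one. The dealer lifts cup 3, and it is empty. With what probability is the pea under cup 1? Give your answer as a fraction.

4/7

Apply Bayes' rule, conditioning on where the pea actually is.
If it is under cup 1 (prior 1/3): only cup 3 is available, probability 1; weight (1/3)·1 = 1/3.
If it is under cup 2 (prior 1/3): cup 3 is available, opened with probability 3/4; weight (1/3)·(3/4) = 1/4.
If it is under cup 3 (prior 1/3): the dealer opened cup 3, so this case is ruled out; weight (1/3)·0 = 0.
The weights sum to 7/12.
So P(the pea under cup 1 | the dealer opened cup 3) = (1/3) / (7/12) = 4/7.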